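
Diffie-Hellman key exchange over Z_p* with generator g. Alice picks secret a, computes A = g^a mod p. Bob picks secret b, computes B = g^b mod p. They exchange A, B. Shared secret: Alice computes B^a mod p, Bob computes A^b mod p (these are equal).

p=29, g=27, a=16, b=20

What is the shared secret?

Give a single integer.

Answer: 7

Derivation:
A = 27^16 mod 29  (bits of 16 = 10000)
  bit 0 = 1: r = r^2 * 27 mod 29 = 1^2 * 27 = 1*27 = 27
  bit 1 = 0: r = r^2 mod 29 = 27^2 = 4
  bit 2 = 0: r = r^2 mod 29 = 4^2 = 16
  bit 3 = 0: r = r^2 mod 29 = 16^2 = 24
  bit 4 = 0: r = r^2 mod 29 = 24^2 = 25
  -> A = 25
B = 27^20 mod 29  (bits of 20 = 10100)
  bit 0 = 1: r = r^2 * 27 mod 29 = 1^2 * 27 = 1*27 = 27
  bit 1 = 0: r = r^2 mod 29 = 27^2 = 4
  bit 2 = 1: r = r^2 * 27 mod 29 = 4^2 * 27 = 16*27 = 26
  bit 3 = 0: r = r^2 mod 29 = 26^2 = 9
  bit 4 = 0: r = r^2 mod 29 = 9^2 = 23
  -> B = 23
s = B^a = 23^16 mod 29  (bits of 16 = 10000)
  bit 0 = 1: r = r^2 * 23 mod 29 = 1^2 * 23 = 1*23 = 23
  bit 1 = 0: r = r^2 mod 29 = 23^2 = 7
  bit 2 = 0: r = r^2 mod 29 = 7^2 = 20
  bit 3 = 0: r = r^2 mod 29 = 20^2 = 23
  bit 4 = 0: r = r^2 mod 29 = 23^2 = 7
  -> s = B^a = 7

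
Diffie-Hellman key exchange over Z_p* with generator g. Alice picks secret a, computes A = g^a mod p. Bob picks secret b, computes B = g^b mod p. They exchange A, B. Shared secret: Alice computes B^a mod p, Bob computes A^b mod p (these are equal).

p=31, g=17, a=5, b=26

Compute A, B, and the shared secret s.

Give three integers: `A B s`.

A = 17^5 mod 31  (bits of 5 = 101)
  bit 0 = 1: r = r^2 * 17 mod 31 = 1^2 * 17 = 1*17 = 17
  bit 1 = 0: r = r^2 mod 31 = 17^2 = 10
  bit 2 = 1: r = r^2 * 17 mod 31 = 10^2 * 17 = 7*17 = 26
  -> A = 26
B = 17^26 mod 31  (bits of 26 = 11010)
  bit 0 = 1: r = r^2 * 17 mod 31 = 1^2 * 17 = 1*17 = 17
  bit 1 = 1: r = r^2 * 17 mod 31 = 17^2 * 17 = 10*17 = 15
  bit 2 = 0: r = r^2 mod 31 = 15^2 = 8
  bit 3 = 1: r = r^2 * 17 mod 31 = 8^2 * 17 = 2*17 = 3
  bit 4 = 0: r = r^2 mod 31 = 3^2 = 9
  -> B = 9
s = B^a = 9^5 mod 31  (bits of 5 = 101)
  bit 0 = 1: r = r^2 * 9 mod 31 = 1^2 * 9 = 1*9 = 9
  bit 1 = 0: r = r^2 mod 31 = 9^2 = 19
  bit 2 = 1: r = r^2 * 9 mod 31 = 19^2 * 9 = 20*9 = 25
  -> s = B^a = 25

Answer: 26 9 25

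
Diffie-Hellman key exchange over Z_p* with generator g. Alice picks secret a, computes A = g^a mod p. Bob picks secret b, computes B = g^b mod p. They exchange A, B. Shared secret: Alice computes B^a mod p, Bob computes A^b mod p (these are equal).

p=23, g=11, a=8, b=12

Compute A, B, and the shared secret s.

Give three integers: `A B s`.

A = 11^8 mod 23  (bits of 8 = 1000)
  bit 0 = 1: r = r^2 * 11 mod 23 = 1^2 * 11 = 1*11 = 11
  bit 1 = 0: r = r^2 mod 23 = 11^2 = 6
  bit 2 = 0: r = r^2 mod 23 = 6^2 = 13
  bit 3 = 0: r = r^2 mod 23 = 13^2 = 8
  -> A = 8
B = 11^12 mod 23  (bits of 12 = 1100)
  bit 0 = 1: r = r^2 * 11 mod 23 = 1^2 * 11 = 1*11 = 11
  bit 1 = 1: r = r^2 * 11 mod 23 = 11^2 * 11 = 6*11 = 20
  bit 2 = 0: r = r^2 mod 23 = 20^2 = 9
  bit 3 = 0: r = r^2 mod 23 = 9^2 = 12
  -> B = 12
s = B^a = 12^8 mod 23  (bits of 8 = 1000)
  bit 0 = 1: r = r^2 * 12 mod 23 = 1^2 * 12 = 1*12 = 12
  bit 1 = 0: r = r^2 mod 23 = 12^2 = 6
  bit 2 = 0: r = r^2 mod 23 = 6^2 = 13
  bit 3 = 0: r = r^2 mod 23 = 13^2 = 8
  -> s = B^a = 8

Answer: 8 12 8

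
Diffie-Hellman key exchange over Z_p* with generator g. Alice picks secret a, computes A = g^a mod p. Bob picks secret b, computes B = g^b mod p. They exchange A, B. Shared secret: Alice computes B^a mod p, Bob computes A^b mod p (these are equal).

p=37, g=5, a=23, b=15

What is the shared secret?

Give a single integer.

A = 5^23 mod 37  (bits of 23 = 10111)
  bit 0 = 1: r = r^2 * 5 mod 37 = 1^2 * 5 = 1*5 = 5
  bit 1 = 0: r = r^2 mod 37 = 5^2 = 25
  bit 2 = 1: r = r^2 * 5 mod 37 = 25^2 * 5 = 33*5 = 17
  bit 3 = 1: r = r^2 * 5 mod 37 = 17^2 * 5 = 30*5 = 2
  bit 4 = 1: r = r^2 * 5 mod 37 = 2^2 * 5 = 4*5 = 20
  -> A = 20
B = 5^15 mod 37  (bits of 15 = 1111)
  bit 0 = 1: r = r^2 * 5 mod 37 = 1^2 * 5 = 1*5 = 5
  bit 1 = 1: r = r^2 * 5 mod 37 = 5^2 * 5 = 25*5 = 14
  bit 2 = 1: r = r^2 * 5 mod 37 = 14^2 * 5 = 11*5 = 18
  bit 3 = 1: r = r^2 * 5 mod 37 = 18^2 * 5 = 28*5 = 29
  -> B = 29
s = B^a = 29^23 mod 37  (bits of 23 = 10111)
  bit 0 = 1: r = r^2 * 29 mod 37 = 1^2 * 29 = 1*29 = 29
  bit 1 = 0: r = r^2 mod 37 = 29^2 = 27
  bit 2 = 1: r = r^2 * 29 mod 37 = 27^2 * 29 = 26*29 = 14
  bit 3 = 1: r = r^2 * 29 mod 37 = 14^2 * 29 = 11*29 = 23
  bit 4 = 1: r = r^2 * 29 mod 37 = 23^2 * 29 = 11*29 = 23
  -> s = B^a = 23

Answer: 23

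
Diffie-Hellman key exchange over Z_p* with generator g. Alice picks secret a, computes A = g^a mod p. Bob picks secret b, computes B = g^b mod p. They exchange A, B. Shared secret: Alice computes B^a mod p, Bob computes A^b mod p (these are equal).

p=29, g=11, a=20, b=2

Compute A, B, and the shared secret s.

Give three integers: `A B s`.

Answer: 20 5 23

Derivation:
A = 11^20 mod 29  (bits of 20 = 10100)
  bit 0 = 1: r = r^2 * 11 mod 29 = 1^2 * 11 = 1*11 = 11
  bit 1 = 0: r = r^2 mod 29 = 11^2 = 5
  bit 2 = 1: r = r^2 * 11 mod 29 = 5^2 * 11 = 25*11 = 14
  bit 3 = 0: r = r^2 mod 29 = 14^2 = 22
  bit 4 = 0: r = r^2 mod 29 = 22^2 = 20
  -> A = 20
B = 11^2 mod 29  (bits of 2 = 10)
  bit 0 = 1: r = r^2 * 11 mod 29 = 1^2 * 11 = 1*11 = 11
  bit 1 = 0: r = r^2 mod 29 = 11^2 = 5
  -> B = 5
s = B^a = 5^20 mod 29  (bits of 20 = 10100)
  bit 0 = 1: r = r^2 * 5 mod 29 = 1^2 * 5 = 1*5 = 5
  bit 1 = 0: r = r^2 mod 29 = 5^2 = 25
  bit 2 = 1: r = r^2 * 5 mod 29 = 25^2 * 5 = 16*5 = 22
  bit 3 = 0: r = r^2 mod 29 = 22^2 = 20
  bit 4 = 0: r = r^2 mod 29 = 20^2 = 23
  -> s = B^a = 23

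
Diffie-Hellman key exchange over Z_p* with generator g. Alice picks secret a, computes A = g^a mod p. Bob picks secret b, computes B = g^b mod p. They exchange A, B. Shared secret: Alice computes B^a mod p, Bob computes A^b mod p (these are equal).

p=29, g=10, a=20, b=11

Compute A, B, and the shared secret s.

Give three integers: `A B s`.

A = 10^20 mod 29  (bits of 20 = 10100)
  bit 0 = 1: r = r^2 * 10 mod 29 = 1^2 * 10 = 1*10 = 10
  bit 1 = 0: r = r^2 mod 29 = 10^2 = 13
  bit 2 = 1: r = r^2 * 10 mod 29 = 13^2 * 10 = 24*10 = 8
  bit 3 = 0: r = r^2 mod 29 = 8^2 = 6
  bit 4 = 0: r = r^2 mod 29 = 6^2 = 7
  -> A = 7
B = 10^11 mod 29  (bits of 11 = 1011)
  bit 0 = 1: r = r^2 * 10 mod 29 = 1^2 * 10 = 1*10 = 10
  bit 1 = 0: r = r^2 mod 29 = 10^2 = 13
  bit 2 = 1: r = r^2 * 10 mod 29 = 13^2 * 10 = 24*10 = 8
  bit 3 = 1: r = r^2 * 10 mod 29 = 8^2 * 10 = 6*10 = 2
  -> B = 2
s = B^a = 2^20 mod 29  (bits of 20 = 10100)
  bit 0 = 1: r = r^2 * 2 mod 29 = 1^2 * 2 = 1*2 = 2
  bit 1 = 0: r = r^2 mod 29 = 2^2 = 4
  bit 2 = 1: r = r^2 * 2 mod 29 = 4^2 * 2 = 16*2 = 3
  bit 3 = 0: r = r^2 mod 29 = 3^2 = 9
  bit 4 = 0: r = r^2 mod 29 = 9^2 = 23
  -> s = B^a = 23

Answer: 7 2 23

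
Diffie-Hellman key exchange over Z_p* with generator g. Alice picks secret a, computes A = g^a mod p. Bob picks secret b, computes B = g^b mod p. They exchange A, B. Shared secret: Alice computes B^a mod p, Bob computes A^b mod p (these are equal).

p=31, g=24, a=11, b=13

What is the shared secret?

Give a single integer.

Answer: 21

Derivation:
A = 24^11 mod 31  (bits of 11 = 1011)
  bit 0 = 1: r = r^2 * 24 mod 31 = 1^2 * 24 = 1*24 = 24
  bit 1 = 0: r = r^2 mod 31 = 24^2 = 18
  bit 2 = 1: r = r^2 * 24 mod 31 = 18^2 * 24 = 14*24 = 26
  bit 3 = 1: r = r^2 * 24 mod 31 = 26^2 * 24 = 25*24 = 11
  -> A = 11
B = 24^13 mod 31  (bits of 13 = 1101)
  bit 0 = 1: r = r^2 * 24 mod 31 = 1^2 * 24 = 1*24 = 24
  bit 1 = 1: r = r^2 * 24 mod 31 = 24^2 * 24 = 18*24 = 29
  bit 2 = 0: r = r^2 mod 31 = 29^2 = 4
  bit 3 = 1: r = r^2 * 24 mod 31 = 4^2 * 24 = 16*24 = 12
  -> B = 12
s = B^a = 12^11 mod 31  (bits of 11 = 1011)
  bit 0 = 1: r = r^2 * 12 mod 31 = 1^2 * 12 = 1*12 = 12
  bit 1 = 0: r = r^2 mod 31 = 12^2 = 20
  bit 2 = 1: r = r^2 * 12 mod 31 = 20^2 * 12 = 28*12 = 26
  bit 3 = 1: r = r^2 * 12 mod 31 = 26^2 * 12 = 25*12 = 21
  -> s = B^a = 21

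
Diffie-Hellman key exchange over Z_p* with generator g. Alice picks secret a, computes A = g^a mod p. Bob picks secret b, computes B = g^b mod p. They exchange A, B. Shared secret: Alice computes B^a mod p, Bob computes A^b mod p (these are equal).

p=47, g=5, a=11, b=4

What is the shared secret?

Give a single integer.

Answer: 32

Derivation:
A = 5^11 mod 47  (bits of 11 = 1011)
  bit 0 = 1: r = r^2 * 5 mod 47 = 1^2 * 5 = 1*5 = 5
  bit 1 = 0: r = r^2 mod 47 = 5^2 = 25
  bit 2 = 1: r = r^2 * 5 mod 47 = 25^2 * 5 = 14*5 = 23
  bit 3 = 1: r = r^2 * 5 mod 47 = 23^2 * 5 = 12*5 = 13
  -> A = 13
B = 5^4 mod 47  (bits of 4 = 100)
  bit 0 = 1: r = r^2 * 5 mod 47 = 1^2 * 5 = 1*5 = 5
  bit 1 = 0: r = r^2 mod 47 = 5^2 = 25
  bit 2 = 0: r = r^2 mod 47 = 25^2 = 14
  -> B = 14
s = B^a = 14^11 mod 47  (bits of 11 = 1011)
  bit 0 = 1: r = r^2 * 14 mod 47 = 1^2 * 14 = 1*14 = 14
  bit 1 = 0: r = r^2 mod 47 = 14^2 = 8
  bit 2 = 1: r = r^2 * 14 mod 47 = 8^2 * 14 = 17*14 = 3
  bit 3 = 1: r = r^2 * 14 mod 47 = 3^2 * 14 = 9*14 = 32
  -> s = B^a = 32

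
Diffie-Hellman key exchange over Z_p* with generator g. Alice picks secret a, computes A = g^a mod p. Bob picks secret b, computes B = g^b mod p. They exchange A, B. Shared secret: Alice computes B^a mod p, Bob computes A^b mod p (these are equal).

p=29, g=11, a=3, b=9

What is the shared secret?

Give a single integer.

A = 11^3 mod 29  (bits of 3 = 11)
  bit 0 = 1: r = r^2 * 11 mod 29 = 1^2 * 11 = 1*11 = 11
  bit 1 = 1: r = r^2 * 11 mod 29 = 11^2 * 11 = 5*11 = 26
  -> A = 26
B = 11^9 mod 29  (bits of 9 = 1001)
  bit 0 = 1: r = r^2 * 11 mod 29 = 1^2 * 11 = 1*11 = 11
  bit 1 = 0: r = r^2 mod 29 = 11^2 = 5
  bit 2 = 0: r = r^2 mod 29 = 5^2 = 25
  bit 3 = 1: r = r^2 * 11 mod 29 = 25^2 * 11 = 16*11 = 2
  -> B = 2
s = B^a = 2^3 mod 29  (bits of 3 = 11)
  bit 0 = 1: r = r^2 * 2 mod 29 = 1^2 * 2 = 1*2 = 2
  bit 1 = 1: r = r^2 * 2 mod 29 = 2^2 * 2 = 4*2 = 8
  -> s = B^a = 8

Answer: 8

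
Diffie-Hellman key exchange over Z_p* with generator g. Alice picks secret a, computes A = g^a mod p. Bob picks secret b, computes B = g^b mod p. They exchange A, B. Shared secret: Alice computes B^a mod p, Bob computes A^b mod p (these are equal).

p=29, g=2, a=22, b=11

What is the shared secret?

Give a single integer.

A = 2^22 mod 29  (bits of 22 = 10110)
  bit 0 = 1: r = r^2 * 2 mod 29 = 1^2 * 2 = 1*2 = 2
  bit 1 = 0: r = r^2 mod 29 = 2^2 = 4
  bit 2 = 1: r = r^2 * 2 mod 29 = 4^2 * 2 = 16*2 = 3
  bit 3 = 1: r = r^2 * 2 mod 29 = 3^2 * 2 = 9*2 = 18
  bit 4 = 0: r = r^2 mod 29 = 18^2 = 5
  -> A = 5
B = 2^11 mod 29  (bits of 11 = 1011)
  bit 0 = 1: r = r^2 * 2 mod 29 = 1^2 * 2 = 1*2 = 2
  bit 1 = 0: r = r^2 mod 29 = 2^2 = 4
  bit 2 = 1: r = r^2 * 2 mod 29 = 4^2 * 2 = 16*2 = 3
  bit 3 = 1: r = r^2 * 2 mod 29 = 3^2 * 2 = 9*2 = 18
  -> B = 18
s = B^a = 18^22 mod 29  (bits of 22 = 10110)
  bit 0 = 1: r = r^2 * 18 mod 29 = 1^2 * 18 = 1*18 = 18
  bit 1 = 0: r = r^2 mod 29 = 18^2 = 5
  bit 2 = 1: r = r^2 * 18 mod 29 = 5^2 * 18 = 25*18 = 15
  bit 3 = 1: r = r^2 * 18 mod 29 = 15^2 * 18 = 22*18 = 19
  bit 4 = 0: r = r^2 mod 29 = 19^2 = 13
  -> s = B^a = 13

Answer: 13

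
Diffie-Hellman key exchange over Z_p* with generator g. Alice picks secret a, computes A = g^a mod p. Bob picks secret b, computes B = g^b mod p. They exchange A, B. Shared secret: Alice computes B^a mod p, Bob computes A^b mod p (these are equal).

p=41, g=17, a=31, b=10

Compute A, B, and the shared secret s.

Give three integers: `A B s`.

Answer: 30 32 9

Derivation:
A = 17^31 mod 41  (bits of 31 = 11111)
  bit 0 = 1: r = r^2 * 17 mod 41 = 1^2 * 17 = 1*17 = 17
  bit 1 = 1: r = r^2 * 17 mod 41 = 17^2 * 17 = 2*17 = 34
  bit 2 = 1: r = r^2 * 17 mod 41 = 34^2 * 17 = 8*17 = 13
  bit 3 = 1: r = r^2 * 17 mod 41 = 13^2 * 17 = 5*17 = 3
  bit 4 = 1: r = r^2 * 17 mod 41 = 3^2 * 17 = 9*17 = 30
  -> A = 30
B = 17^10 mod 41  (bits of 10 = 1010)
  bit 0 = 1: r = r^2 * 17 mod 41 = 1^2 * 17 = 1*17 = 17
  bit 1 = 0: r = r^2 mod 41 = 17^2 = 2
  bit 2 = 1: r = r^2 * 17 mod 41 = 2^2 * 17 = 4*17 = 27
  bit 3 = 0: r = r^2 mod 41 = 27^2 = 32
  -> B = 32
s = B^a = 32^31 mod 41  (bits of 31 = 11111)
  bit 0 = 1: r = r^2 * 32 mod 41 = 1^2 * 32 = 1*32 = 32
  bit 1 = 1: r = r^2 * 32 mod 41 = 32^2 * 32 = 40*32 = 9
  bit 2 = 1: r = r^2 * 32 mod 41 = 9^2 * 32 = 40*32 = 9
  bit 3 = 1: r = r^2 * 32 mod 41 = 9^2 * 32 = 40*32 = 9
  bit 4 = 1: r = r^2 * 32 mod 41 = 9^2 * 32 = 40*32 = 9
  -> s = B^a = 9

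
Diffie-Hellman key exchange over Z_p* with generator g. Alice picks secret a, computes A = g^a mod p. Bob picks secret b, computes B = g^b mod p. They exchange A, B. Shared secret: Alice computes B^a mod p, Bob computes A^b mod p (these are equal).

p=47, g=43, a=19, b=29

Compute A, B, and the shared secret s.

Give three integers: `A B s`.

Answer: 38 40 35

Derivation:
A = 43^19 mod 47  (bits of 19 = 10011)
  bit 0 = 1: r = r^2 * 43 mod 47 = 1^2 * 43 = 1*43 = 43
  bit 1 = 0: r = r^2 mod 47 = 43^2 = 16
  bit 2 = 0: r = r^2 mod 47 = 16^2 = 21
  bit 3 = 1: r = r^2 * 43 mod 47 = 21^2 * 43 = 18*43 = 22
  bit 4 = 1: r = r^2 * 43 mod 47 = 22^2 * 43 = 14*43 = 38
  -> A = 38
B = 43^29 mod 47  (bits of 29 = 11101)
  bit 0 = 1: r = r^2 * 43 mod 47 = 1^2 * 43 = 1*43 = 43
  bit 1 = 1: r = r^2 * 43 mod 47 = 43^2 * 43 = 16*43 = 30
  bit 2 = 1: r = r^2 * 43 mod 47 = 30^2 * 43 = 7*43 = 19
  bit 3 = 0: r = r^2 mod 47 = 19^2 = 32
  bit 4 = 1: r = r^2 * 43 mod 47 = 32^2 * 43 = 37*43 = 40
  -> B = 40
s = B^a = 40^19 mod 47  (bits of 19 = 10011)
  bit 0 = 1: r = r^2 * 40 mod 47 = 1^2 * 40 = 1*40 = 40
  bit 1 = 0: r = r^2 mod 47 = 40^2 = 2
  bit 2 = 0: r = r^2 mod 47 = 2^2 = 4
  bit 3 = 1: r = r^2 * 40 mod 47 = 4^2 * 40 = 16*40 = 29
  bit 4 = 1: r = r^2 * 40 mod 47 = 29^2 * 40 = 42*40 = 35
  -> s = B^a = 35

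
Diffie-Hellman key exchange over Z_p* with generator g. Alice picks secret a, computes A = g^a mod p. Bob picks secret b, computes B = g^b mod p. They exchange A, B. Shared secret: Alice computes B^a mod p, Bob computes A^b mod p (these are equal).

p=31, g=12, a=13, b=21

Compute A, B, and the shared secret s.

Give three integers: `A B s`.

Answer: 17 29 23

Derivation:
A = 12^13 mod 31  (bits of 13 = 1101)
  bit 0 = 1: r = r^2 * 12 mod 31 = 1^2 * 12 = 1*12 = 12
  bit 1 = 1: r = r^2 * 12 mod 31 = 12^2 * 12 = 20*12 = 23
  bit 2 = 0: r = r^2 mod 31 = 23^2 = 2
  bit 3 = 1: r = r^2 * 12 mod 31 = 2^2 * 12 = 4*12 = 17
  -> A = 17
B = 12^21 mod 31  (bits of 21 = 10101)
  bit 0 = 1: r = r^2 * 12 mod 31 = 1^2 * 12 = 1*12 = 12
  bit 1 = 0: r = r^2 mod 31 = 12^2 = 20
  bit 2 = 1: r = r^2 * 12 mod 31 = 20^2 * 12 = 28*12 = 26
  bit 3 = 0: r = r^2 mod 31 = 26^2 = 25
  bit 4 = 1: r = r^2 * 12 mod 31 = 25^2 * 12 = 5*12 = 29
  -> B = 29
s = B^a = 29^13 mod 31  (bits of 13 = 1101)
  bit 0 = 1: r = r^2 * 29 mod 31 = 1^2 * 29 = 1*29 = 29
  bit 1 = 1: r = r^2 * 29 mod 31 = 29^2 * 29 = 4*29 = 23
  bit 2 = 0: r = r^2 mod 31 = 23^2 = 2
  bit 3 = 1: r = r^2 * 29 mod 31 = 2^2 * 29 = 4*29 = 23
  -> s = B^a = 23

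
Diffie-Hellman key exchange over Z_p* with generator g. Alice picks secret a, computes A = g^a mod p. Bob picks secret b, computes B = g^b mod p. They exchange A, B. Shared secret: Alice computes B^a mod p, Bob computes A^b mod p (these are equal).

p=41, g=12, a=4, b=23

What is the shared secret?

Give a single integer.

A = 12^4 mod 41  (bits of 4 = 100)
  bit 0 = 1: r = r^2 * 12 mod 41 = 1^2 * 12 = 1*12 = 12
  bit 1 = 0: r = r^2 mod 41 = 12^2 = 21
  bit 2 = 0: r = r^2 mod 41 = 21^2 = 31
  -> A = 31
B = 12^23 mod 41  (bits of 23 = 10111)
  bit 0 = 1: r = r^2 * 12 mod 41 = 1^2 * 12 = 1*12 = 12
  bit 1 = 0: r = r^2 mod 41 = 12^2 = 21
  bit 2 = 1: r = r^2 * 12 mod 41 = 21^2 * 12 = 31*12 = 3
  bit 3 = 1: r = r^2 * 12 mod 41 = 3^2 * 12 = 9*12 = 26
  bit 4 = 1: r = r^2 * 12 mod 41 = 26^2 * 12 = 20*12 = 35
  -> B = 35
s = B^a = 35^4 mod 41  (bits of 4 = 100)
  bit 0 = 1: r = r^2 * 35 mod 41 = 1^2 * 35 = 1*35 = 35
  bit 1 = 0: r = r^2 mod 41 = 35^2 = 36
  bit 2 = 0: r = r^2 mod 41 = 36^2 = 25
  -> s = B^a = 25

Answer: 25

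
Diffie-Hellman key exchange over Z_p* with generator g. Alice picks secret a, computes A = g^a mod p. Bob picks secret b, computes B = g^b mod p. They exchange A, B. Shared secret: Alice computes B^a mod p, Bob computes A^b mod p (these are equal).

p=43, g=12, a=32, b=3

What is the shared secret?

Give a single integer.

A = 12^32 mod 43  (bits of 32 = 100000)
  bit 0 = 1: r = r^2 * 12 mod 43 = 1^2 * 12 = 1*12 = 12
  bit 1 = 0: r = r^2 mod 43 = 12^2 = 15
  bit 2 = 0: r = r^2 mod 43 = 15^2 = 10
  bit 3 = 0: r = r^2 mod 43 = 10^2 = 14
  bit 4 = 0: r = r^2 mod 43 = 14^2 = 24
  bit 5 = 0: r = r^2 mod 43 = 24^2 = 17
  -> A = 17
B = 12^3 mod 43  (bits of 3 = 11)
  bit 0 = 1: r = r^2 * 12 mod 43 = 1^2 * 12 = 1*12 = 12
  bit 1 = 1: r = r^2 * 12 mod 43 = 12^2 * 12 = 15*12 = 8
  -> B = 8
s = B^a = 8^32 mod 43  (bits of 32 = 100000)
  bit 0 = 1: r = r^2 * 8 mod 43 = 1^2 * 8 = 1*8 = 8
  bit 1 = 0: r = r^2 mod 43 = 8^2 = 21
  bit 2 = 0: r = r^2 mod 43 = 21^2 = 11
  bit 3 = 0: r = r^2 mod 43 = 11^2 = 35
  bit 4 = 0: r = r^2 mod 43 = 35^2 = 21
  bit 5 = 0: r = r^2 mod 43 = 21^2 = 11
  -> s = B^a = 11

Answer: 11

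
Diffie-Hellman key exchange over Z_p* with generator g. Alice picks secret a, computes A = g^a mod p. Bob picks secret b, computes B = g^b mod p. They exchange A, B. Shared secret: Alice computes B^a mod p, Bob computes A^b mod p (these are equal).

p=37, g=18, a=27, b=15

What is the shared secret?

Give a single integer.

A = 18^27 mod 37  (bits of 27 = 11011)
  bit 0 = 1: r = r^2 * 18 mod 37 = 1^2 * 18 = 1*18 = 18
  bit 1 = 1: r = r^2 * 18 mod 37 = 18^2 * 18 = 28*18 = 23
  bit 2 = 0: r = r^2 mod 37 = 23^2 = 11
  bit 3 = 1: r = r^2 * 18 mod 37 = 11^2 * 18 = 10*18 = 32
  bit 4 = 1: r = r^2 * 18 mod 37 = 32^2 * 18 = 25*18 = 6
  -> A = 6
B = 18^15 mod 37  (bits of 15 = 1111)
  bit 0 = 1: r = r^2 * 18 mod 37 = 1^2 * 18 = 1*18 = 18
  bit 1 = 1: r = r^2 * 18 mod 37 = 18^2 * 18 = 28*18 = 23
  bit 2 = 1: r = r^2 * 18 mod 37 = 23^2 * 18 = 11*18 = 13
  bit 3 = 1: r = r^2 * 18 mod 37 = 13^2 * 18 = 21*18 = 8
  -> B = 8
s = B^a = 8^27 mod 37  (bits of 27 = 11011)
  bit 0 = 1: r = r^2 * 8 mod 37 = 1^2 * 8 = 1*8 = 8
  bit 1 = 1: r = r^2 * 8 mod 37 = 8^2 * 8 = 27*8 = 31
  bit 2 = 0: r = r^2 mod 37 = 31^2 = 36
  bit 3 = 1: r = r^2 * 8 mod 37 = 36^2 * 8 = 1*8 = 8
  bit 4 = 1: r = r^2 * 8 mod 37 = 8^2 * 8 = 27*8 = 31
  -> s = B^a = 31

Answer: 31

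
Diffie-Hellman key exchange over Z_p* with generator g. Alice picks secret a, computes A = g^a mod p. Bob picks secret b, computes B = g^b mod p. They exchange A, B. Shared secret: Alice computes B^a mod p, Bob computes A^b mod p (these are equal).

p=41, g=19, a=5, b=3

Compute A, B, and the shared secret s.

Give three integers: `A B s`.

Answer: 27 12 3

Derivation:
A = 19^5 mod 41  (bits of 5 = 101)
  bit 0 = 1: r = r^2 * 19 mod 41 = 1^2 * 19 = 1*19 = 19
  bit 1 = 0: r = r^2 mod 41 = 19^2 = 33
  bit 2 = 1: r = r^2 * 19 mod 41 = 33^2 * 19 = 23*19 = 27
  -> A = 27
B = 19^3 mod 41  (bits of 3 = 11)
  bit 0 = 1: r = r^2 * 19 mod 41 = 1^2 * 19 = 1*19 = 19
  bit 1 = 1: r = r^2 * 19 mod 41 = 19^2 * 19 = 33*19 = 12
  -> B = 12
s = B^a = 12^5 mod 41  (bits of 5 = 101)
  bit 0 = 1: r = r^2 * 12 mod 41 = 1^2 * 12 = 1*12 = 12
  bit 1 = 0: r = r^2 mod 41 = 12^2 = 21
  bit 2 = 1: r = r^2 * 12 mod 41 = 21^2 * 12 = 31*12 = 3
  -> s = B^a = 3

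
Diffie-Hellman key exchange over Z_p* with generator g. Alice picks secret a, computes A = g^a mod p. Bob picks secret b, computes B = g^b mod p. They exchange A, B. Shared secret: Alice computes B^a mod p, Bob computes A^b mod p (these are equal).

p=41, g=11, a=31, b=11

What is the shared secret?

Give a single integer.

Answer: 30

Derivation:
A = 11^31 mod 41  (bits of 31 = 11111)
  bit 0 = 1: r = r^2 * 11 mod 41 = 1^2 * 11 = 1*11 = 11
  bit 1 = 1: r = r^2 * 11 mod 41 = 11^2 * 11 = 39*11 = 19
  bit 2 = 1: r = r^2 * 11 mod 41 = 19^2 * 11 = 33*11 = 35
  bit 3 = 1: r = r^2 * 11 mod 41 = 35^2 * 11 = 36*11 = 27
  bit 4 = 1: r = r^2 * 11 mod 41 = 27^2 * 11 = 32*11 = 24
  -> A = 24
B = 11^11 mod 41  (bits of 11 = 1011)
  bit 0 = 1: r = r^2 * 11 mod 41 = 1^2 * 11 = 1*11 = 11
  bit 1 = 0: r = r^2 mod 41 = 11^2 = 39
  bit 2 = 1: r = r^2 * 11 mod 41 = 39^2 * 11 = 4*11 = 3
  bit 3 = 1: r = r^2 * 11 mod 41 = 3^2 * 11 = 9*11 = 17
  -> B = 17
s = B^a = 17^31 mod 41  (bits of 31 = 11111)
  bit 0 = 1: r = r^2 * 17 mod 41 = 1^2 * 17 = 1*17 = 17
  bit 1 = 1: r = r^2 * 17 mod 41 = 17^2 * 17 = 2*17 = 34
  bit 2 = 1: r = r^2 * 17 mod 41 = 34^2 * 17 = 8*17 = 13
  bit 3 = 1: r = r^2 * 17 mod 41 = 13^2 * 17 = 5*17 = 3
  bit 4 = 1: r = r^2 * 17 mod 41 = 3^2 * 17 = 9*17 = 30
  -> s = B^a = 30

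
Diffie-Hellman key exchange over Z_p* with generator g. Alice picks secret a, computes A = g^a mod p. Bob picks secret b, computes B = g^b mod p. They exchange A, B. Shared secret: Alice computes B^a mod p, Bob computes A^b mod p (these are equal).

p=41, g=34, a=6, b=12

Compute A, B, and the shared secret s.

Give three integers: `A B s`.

Answer: 20 31 10

Derivation:
A = 34^6 mod 41  (bits of 6 = 110)
  bit 0 = 1: r = r^2 * 34 mod 41 = 1^2 * 34 = 1*34 = 34
  bit 1 = 1: r = r^2 * 34 mod 41 = 34^2 * 34 = 8*34 = 26
  bit 2 = 0: r = r^2 mod 41 = 26^2 = 20
  -> A = 20
B = 34^12 mod 41  (bits of 12 = 1100)
  bit 0 = 1: r = r^2 * 34 mod 41 = 1^2 * 34 = 1*34 = 34
  bit 1 = 1: r = r^2 * 34 mod 41 = 34^2 * 34 = 8*34 = 26
  bit 2 = 0: r = r^2 mod 41 = 26^2 = 20
  bit 3 = 0: r = r^2 mod 41 = 20^2 = 31
  -> B = 31
s = B^a = 31^6 mod 41  (bits of 6 = 110)
  bit 0 = 1: r = r^2 * 31 mod 41 = 1^2 * 31 = 1*31 = 31
  bit 1 = 1: r = r^2 * 31 mod 41 = 31^2 * 31 = 18*31 = 25
  bit 2 = 0: r = r^2 mod 41 = 25^2 = 10
  -> s = B^a = 10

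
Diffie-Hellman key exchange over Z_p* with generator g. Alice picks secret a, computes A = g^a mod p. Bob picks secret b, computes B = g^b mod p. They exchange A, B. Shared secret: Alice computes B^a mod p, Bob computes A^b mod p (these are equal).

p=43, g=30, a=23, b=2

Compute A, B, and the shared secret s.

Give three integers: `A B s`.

Answer: 3 40 9

Derivation:
A = 30^23 mod 43  (bits of 23 = 10111)
  bit 0 = 1: r = r^2 * 30 mod 43 = 1^2 * 30 = 1*30 = 30
  bit 1 = 0: r = r^2 mod 43 = 30^2 = 40
  bit 2 = 1: r = r^2 * 30 mod 43 = 40^2 * 30 = 9*30 = 12
  bit 3 = 1: r = r^2 * 30 mod 43 = 12^2 * 30 = 15*30 = 20
  bit 4 = 1: r = r^2 * 30 mod 43 = 20^2 * 30 = 13*30 = 3
  -> A = 3
B = 30^2 mod 43  (bits of 2 = 10)
  bit 0 = 1: r = r^2 * 30 mod 43 = 1^2 * 30 = 1*30 = 30
  bit 1 = 0: r = r^2 mod 43 = 30^2 = 40
  -> B = 40
s = B^a = 40^23 mod 43  (bits of 23 = 10111)
  bit 0 = 1: r = r^2 * 40 mod 43 = 1^2 * 40 = 1*40 = 40
  bit 1 = 0: r = r^2 mod 43 = 40^2 = 9
  bit 2 = 1: r = r^2 * 40 mod 43 = 9^2 * 40 = 38*40 = 15
  bit 3 = 1: r = r^2 * 40 mod 43 = 15^2 * 40 = 10*40 = 13
  bit 4 = 1: r = r^2 * 40 mod 43 = 13^2 * 40 = 40*40 = 9
  -> s = B^a = 9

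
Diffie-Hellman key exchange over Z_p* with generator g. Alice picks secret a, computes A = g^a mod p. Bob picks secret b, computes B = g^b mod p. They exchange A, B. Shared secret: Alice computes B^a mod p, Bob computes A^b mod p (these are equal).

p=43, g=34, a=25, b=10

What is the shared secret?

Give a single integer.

Answer: 17

Derivation:
A = 34^25 mod 43  (bits of 25 = 11001)
  bit 0 = 1: r = r^2 * 34 mod 43 = 1^2 * 34 = 1*34 = 34
  bit 1 = 1: r = r^2 * 34 mod 43 = 34^2 * 34 = 38*34 = 2
  bit 2 = 0: r = r^2 mod 43 = 2^2 = 4
  bit 3 = 0: r = r^2 mod 43 = 4^2 = 16
  bit 4 = 1: r = r^2 * 34 mod 43 = 16^2 * 34 = 41*34 = 18
  -> A = 18
B = 34^10 mod 43  (bits of 10 = 1010)
  bit 0 = 1: r = r^2 * 34 mod 43 = 1^2 * 34 = 1*34 = 34
  bit 1 = 0: r = r^2 mod 43 = 34^2 = 38
  bit 2 = 1: r = r^2 * 34 mod 43 = 38^2 * 34 = 25*34 = 33
  bit 3 = 0: r = r^2 mod 43 = 33^2 = 14
  -> B = 14
s = B^a = 14^25 mod 43  (bits of 25 = 11001)
  bit 0 = 1: r = r^2 * 14 mod 43 = 1^2 * 14 = 1*14 = 14
  bit 1 = 1: r = r^2 * 14 mod 43 = 14^2 * 14 = 24*14 = 35
  bit 2 = 0: r = r^2 mod 43 = 35^2 = 21
  bit 3 = 0: r = r^2 mod 43 = 21^2 = 11
  bit 4 = 1: r = r^2 * 14 mod 43 = 11^2 * 14 = 35*14 = 17
  -> s = B^a = 17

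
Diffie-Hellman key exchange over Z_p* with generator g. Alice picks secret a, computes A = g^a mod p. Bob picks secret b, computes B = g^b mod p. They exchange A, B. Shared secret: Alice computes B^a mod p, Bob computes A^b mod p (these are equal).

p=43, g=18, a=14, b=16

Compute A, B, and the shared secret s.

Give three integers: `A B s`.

Answer: 6 9 6

Derivation:
A = 18^14 mod 43  (bits of 14 = 1110)
  bit 0 = 1: r = r^2 * 18 mod 43 = 1^2 * 18 = 1*18 = 18
  bit 1 = 1: r = r^2 * 18 mod 43 = 18^2 * 18 = 23*18 = 27
  bit 2 = 1: r = r^2 * 18 mod 43 = 27^2 * 18 = 41*18 = 7
  bit 3 = 0: r = r^2 mod 43 = 7^2 = 6
  -> A = 6
B = 18^16 mod 43  (bits of 16 = 10000)
  bit 0 = 1: r = r^2 * 18 mod 43 = 1^2 * 18 = 1*18 = 18
  bit 1 = 0: r = r^2 mod 43 = 18^2 = 23
  bit 2 = 0: r = r^2 mod 43 = 23^2 = 13
  bit 3 = 0: r = r^2 mod 43 = 13^2 = 40
  bit 4 = 0: r = r^2 mod 43 = 40^2 = 9
  -> B = 9
s = B^a = 9^14 mod 43  (bits of 14 = 1110)
  bit 0 = 1: r = r^2 * 9 mod 43 = 1^2 * 9 = 1*9 = 9
  bit 1 = 1: r = r^2 * 9 mod 43 = 9^2 * 9 = 38*9 = 41
  bit 2 = 1: r = r^2 * 9 mod 43 = 41^2 * 9 = 4*9 = 36
  bit 3 = 0: r = r^2 mod 43 = 36^2 = 6
  -> s = B^a = 6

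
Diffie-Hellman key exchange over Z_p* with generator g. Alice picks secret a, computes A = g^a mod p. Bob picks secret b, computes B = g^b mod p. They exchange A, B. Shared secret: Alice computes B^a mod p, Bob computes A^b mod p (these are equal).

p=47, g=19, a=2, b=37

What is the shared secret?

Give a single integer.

A = 19^2 mod 47  (bits of 2 = 10)
  bit 0 = 1: r = r^2 * 19 mod 47 = 1^2 * 19 = 1*19 = 19
  bit 1 = 0: r = r^2 mod 47 = 19^2 = 32
  -> A = 32
B = 19^37 mod 47  (bits of 37 = 100101)
  bit 0 = 1: r = r^2 * 19 mod 47 = 1^2 * 19 = 1*19 = 19
  bit 1 = 0: r = r^2 mod 47 = 19^2 = 32
  bit 2 = 0: r = r^2 mod 47 = 32^2 = 37
  bit 3 = 1: r = r^2 * 19 mod 47 = 37^2 * 19 = 6*19 = 20
  bit 4 = 0: r = r^2 mod 47 = 20^2 = 24
  bit 5 = 1: r = r^2 * 19 mod 47 = 24^2 * 19 = 12*19 = 40
  -> B = 40
s = B^a = 40^2 mod 47  (bits of 2 = 10)
  bit 0 = 1: r = r^2 * 40 mod 47 = 1^2 * 40 = 1*40 = 40
  bit 1 = 0: r = r^2 mod 47 = 40^2 = 2
  -> s = B^a = 2

Answer: 2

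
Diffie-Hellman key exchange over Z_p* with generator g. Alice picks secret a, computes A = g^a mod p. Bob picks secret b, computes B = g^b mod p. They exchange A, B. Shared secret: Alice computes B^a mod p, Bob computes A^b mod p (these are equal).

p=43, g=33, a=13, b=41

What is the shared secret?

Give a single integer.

Answer: 26

Derivation:
A = 33^13 mod 43  (bits of 13 = 1101)
  bit 0 = 1: r = r^2 * 33 mod 43 = 1^2 * 33 = 1*33 = 33
  bit 1 = 1: r = r^2 * 33 mod 43 = 33^2 * 33 = 14*33 = 32
  bit 2 = 0: r = r^2 mod 43 = 32^2 = 35
  bit 3 = 1: r = r^2 * 33 mod 43 = 35^2 * 33 = 21*33 = 5
  -> A = 5
B = 33^41 mod 43  (bits of 41 = 101001)
  bit 0 = 1: r = r^2 * 33 mod 43 = 1^2 * 33 = 1*33 = 33
  bit 1 = 0: r = r^2 mod 43 = 33^2 = 14
  bit 2 = 1: r = r^2 * 33 mod 43 = 14^2 * 33 = 24*33 = 18
  bit 3 = 0: r = r^2 mod 43 = 18^2 = 23
  bit 4 = 0: r = r^2 mod 43 = 23^2 = 13
  bit 5 = 1: r = r^2 * 33 mod 43 = 13^2 * 33 = 40*33 = 30
  -> B = 30
s = B^a = 30^13 mod 43  (bits of 13 = 1101)
  bit 0 = 1: r = r^2 * 30 mod 43 = 1^2 * 30 = 1*30 = 30
  bit 1 = 1: r = r^2 * 30 mod 43 = 30^2 * 30 = 40*30 = 39
  bit 2 = 0: r = r^2 mod 43 = 39^2 = 16
  bit 3 = 1: r = r^2 * 30 mod 43 = 16^2 * 30 = 41*30 = 26
  -> s = B^a = 26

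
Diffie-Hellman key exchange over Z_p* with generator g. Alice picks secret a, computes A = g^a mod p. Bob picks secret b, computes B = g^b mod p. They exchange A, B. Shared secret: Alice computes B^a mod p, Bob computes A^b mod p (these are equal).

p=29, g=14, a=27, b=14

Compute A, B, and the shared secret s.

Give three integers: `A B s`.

A = 14^27 mod 29  (bits of 27 = 11011)
  bit 0 = 1: r = r^2 * 14 mod 29 = 1^2 * 14 = 1*14 = 14
  bit 1 = 1: r = r^2 * 14 mod 29 = 14^2 * 14 = 22*14 = 18
  bit 2 = 0: r = r^2 mod 29 = 18^2 = 5
  bit 3 = 1: r = r^2 * 14 mod 29 = 5^2 * 14 = 25*14 = 2
  bit 4 = 1: r = r^2 * 14 mod 29 = 2^2 * 14 = 4*14 = 27
  -> A = 27
B = 14^14 mod 29  (bits of 14 = 1110)
  bit 0 = 1: r = r^2 * 14 mod 29 = 1^2 * 14 = 1*14 = 14
  bit 1 = 1: r = r^2 * 14 mod 29 = 14^2 * 14 = 22*14 = 18
  bit 2 = 1: r = r^2 * 14 mod 29 = 18^2 * 14 = 5*14 = 12
  bit 3 = 0: r = r^2 mod 29 = 12^2 = 28
  -> B = 28
s = B^a = 28^27 mod 29  (bits of 27 = 11011)
  bit 0 = 1: r = r^2 * 28 mod 29 = 1^2 * 28 = 1*28 = 28
  bit 1 = 1: r = r^2 * 28 mod 29 = 28^2 * 28 = 1*28 = 28
  bit 2 = 0: r = r^2 mod 29 = 28^2 = 1
  bit 3 = 1: r = r^2 * 28 mod 29 = 1^2 * 28 = 1*28 = 28
  bit 4 = 1: r = r^2 * 28 mod 29 = 28^2 * 28 = 1*28 = 28
  -> s = B^a = 28

Answer: 27 28 28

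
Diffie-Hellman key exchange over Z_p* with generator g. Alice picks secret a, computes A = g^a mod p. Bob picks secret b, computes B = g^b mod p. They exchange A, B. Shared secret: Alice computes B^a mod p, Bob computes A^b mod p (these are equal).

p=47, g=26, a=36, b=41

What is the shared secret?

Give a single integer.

Answer: 42

Derivation:
A = 26^36 mod 47  (bits of 36 = 100100)
  bit 0 = 1: r = r^2 * 26 mod 47 = 1^2 * 26 = 1*26 = 26
  bit 1 = 0: r = r^2 mod 47 = 26^2 = 18
  bit 2 = 0: r = r^2 mod 47 = 18^2 = 42
  bit 3 = 1: r = r^2 * 26 mod 47 = 42^2 * 26 = 25*26 = 39
  bit 4 = 0: r = r^2 mod 47 = 39^2 = 17
  bit 5 = 0: r = r^2 mod 47 = 17^2 = 7
  -> A = 7
B = 26^41 mod 47  (bits of 41 = 101001)
  bit 0 = 1: r = r^2 * 26 mod 47 = 1^2 * 26 = 1*26 = 26
  bit 1 = 0: r = r^2 mod 47 = 26^2 = 18
  bit 2 = 1: r = r^2 * 26 mod 47 = 18^2 * 26 = 42*26 = 11
  bit 3 = 0: r = r^2 mod 47 = 11^2 = 27
  bit 4 = 0: r = r^2 mod 47 = 27^2 = 24
  bit 5 = 1: r = r^2 * 26 mod 47 = 24^2 * 26 = 12*26 = 30
  -> B = 30
s = B^a = 30^36 mod 47  (bits of 36 = 100100)
  bit 0 = 1: r = r^2 * 30 mod 47 = 1^2 * 30 = 1*30 = 30
  bit 1 = 0: r = r^2 mod 47 = 30^2 = 7
  bit 2 = 0: r = r^2 mod 47 = 7^2 = 2
  bit 3 = 1: r = r^2 * 30 mod 47 = 2^2 * 30 = 4*30 = 26
  bit 4 = 0: r = r^2 mod 47 = 26^2 = 18
  bit 5 = 0: r = r^2 mod 47 = 18^2 = 42
  -> s = B^a = 42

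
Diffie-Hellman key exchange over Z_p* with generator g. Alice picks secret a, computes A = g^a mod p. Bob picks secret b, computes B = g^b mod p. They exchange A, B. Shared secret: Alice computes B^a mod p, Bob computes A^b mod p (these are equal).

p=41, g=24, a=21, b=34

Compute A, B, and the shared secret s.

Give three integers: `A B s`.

Answer: 17 36 36

Derivation:
A = 24^21 mod 41  (bits of 21 = 10101)
  bit 0 = 1: r = r^2 * 24 mod 41 = 1^2 * 24 = 1*24 = 24
  bit 1 = 0: r = r^2 mod 41 = 24^2 = 2
  bit 2 = 1: r = r^2 * 24 mod 41 = 2^2 * 24 = 4*24 = 14
  bit 3 = 0: r = r^2 mod 41 = 14^2 = 32
  bit 4 = 1: r = r^2 * 24 mod 41 = 32^2 * 24 = 40*24 = 17
  -> A = 17
B = 24^34 mod 41  (bits of 34 = 100010)
  bit 0 = 1: r = r^2 * 24 mod 41 = 1^2 * 24 = 1*24 = 24
  bit 1 = 0: r = r^2 mod 41 = 24^2 = 2
  bit 2 = 0: r = r^2 mod 41 = 2^2 = 4
  bit 3 = 0: r = r^2 mod 41 = 4^2 = 16
  bit 4 = 1: r = r^2 * 24 mod 41 = 16^2 * 24 = 10*24 = 35
  bit 5 = 0: r = r^2 mod 41 = 35^2 = 36
  -> B = 36
s = B^a = 36^21 mod 41  (bits of 21 = 10101)
  bit 0 = 1: r = r^2 * 36 mod 41 = 1^2 * 36 = 1*36 = 36
  bit 1 = 0: r = r^2 mod 41 = 36^2 = 25
  bit 2 = 1: r = r^2 * 36 mod 41 = 25^2 * 36 = 10*36 = 32
  bit 3 = 0: r = r^2 mod 41 = 32^2 = 40
  bit 4 = 1: r = r^2 * 36 mod 41 = 40^2 * 36 = 1*36 = 36
  -> s = B^a = 36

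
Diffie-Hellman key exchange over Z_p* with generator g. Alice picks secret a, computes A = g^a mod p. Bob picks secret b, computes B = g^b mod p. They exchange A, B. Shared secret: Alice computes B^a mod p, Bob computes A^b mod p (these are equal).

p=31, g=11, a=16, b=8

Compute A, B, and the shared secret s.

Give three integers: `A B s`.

Answer: 20 19 19

Derivation:
A = 11^16 mod 31  (bits of 16 = 10000)
  bit 0 = 1: r = r^2 * 11 mod 31 = 1^2 * 11 = 1*11 = 11
  bit 1 = 0: r = r^2 mod 31 = 11^2 = 28
  bit 2 = 0: r = r^2 mod 31 = 28^2 = 9
  bit 3 = 0: r = r^2 mod 31 = 9^2 = 19
  bit 4 = 0: r = r^2 mod 31 = 19^2 = 20
  -> A = 20
B = 11^8 mod 31  (bits of 8 = 1000)
  bit 0 = 1: r = r^2 * 11 mod 31 = 1^2 * 11 = 1*11 = 11
  bit 1 = 0: r = r^2 mod 31 = 11^2 = 28
  bit 2 = 0: r = r^2 mod 31 = 28^2 = 9
  bit 3 = 0: r = r^2 mod 31 = 9^2 = 19
  -> B = 19
s = B^a = 19^16 mod 31  (bits of 16 = 10000)
  bit 0 = 1: r = r^2 * 19 mod 31 = 1^2 * 19 = 1*19 = 19
  bit 1 = 0: r = r^2 mod 31 = 19^2 = 20
  bit 2 = 0: r = r^2 mod 31 = 20^2 = 28
  bit 3 = 0: r = r^2 mod 31 = 28^2 = 9
  bit 4 = 0: r = r^2 mod 31 = 9^2 = 19
  -> s = B^a = 19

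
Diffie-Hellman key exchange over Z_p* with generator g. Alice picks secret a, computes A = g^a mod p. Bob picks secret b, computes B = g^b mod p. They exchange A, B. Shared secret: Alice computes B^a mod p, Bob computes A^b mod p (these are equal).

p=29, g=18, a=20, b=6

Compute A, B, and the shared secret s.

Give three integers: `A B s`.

Answer: 20 9 16

Derivation:
A = 18^20 mod 29  (bits of 20 = 10100)
  bit 0 = 1: r = r^2 * 18 mod 29 = 1^2 * 18 = 1*18 = 18
  bit 1 = 0: r = r^2 mod 29 = 18^2 = 5
  bit 2 = 1: r = r^2 * 18 mod 29 = 5^2 * 18 = 25*18 = 15
  bit 3 = 0: r = r^2 mod 29 = 15^2 = 22
  bit 4 = 0: r = r^2 mod 29 = 22^2 = 20
  -> A = 20
B = 18^6 mod 29  (bits of 6 = 110)
  bit 0 = 1: r = r^2 * 18 mod 29 = 1^2 * 18 = 1*18 = 18
  bit 1 = 1: r = r^2 * 18 mod 29 = 18^2 * 18 = 5*18 = 3
  bit 2 = 0: r = r^2 mod 29 = 3^2 = 9
  -> B = 9
s = B^a = 9^20 mod 29  (bits of 20 = 10100)
  bit 0 = 1: r = r^2 * 9 mod 29 = 1^2 * 9 = 1*9 = 9
  bit 1 = 0: r = r^2 mod 29 = 9^2 = 23
  bit 2 = 1: r = r^2 * 9 mod 29 = 23^2 * 9 = 7*9 = 5
  bit 3 = 0: r = r^2 mod 29 = 5^2 = 25
  bit 4 = 0: r = r^2 mod 29 = 25^2 = 16
  -> s = B^a = 16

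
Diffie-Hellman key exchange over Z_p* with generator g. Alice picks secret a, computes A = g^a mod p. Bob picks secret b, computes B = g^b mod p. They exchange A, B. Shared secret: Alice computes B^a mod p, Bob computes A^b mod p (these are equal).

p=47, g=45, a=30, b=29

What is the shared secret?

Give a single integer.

Answer: 3

Derivation:
A = 45^30 mod 47  (bits of 30 = 11110)
  bit 0 = 1: r = r^2 * 45 mod 47 = 1^2 * 45 = 1*45 = 45
  bit 1 = 1: r = r^2 * 45 mod 47 = 45^2 * 45 = 4*45 = 39
  bit 2 = 1: r = r^2 * 45 mod 47 = 39^2 * 45 = 17*45 = 13
  bit 3 = 1: r = r^2 * 45 mod 47 = 13^2 * 45 = 28*45 = 38
  bit 4 = 0: r = r^2 mod 47 = 38^2 = 34
  -> A = 34
B = 45^29 mod 47  (bits of 29 = 11101)
  bit 0 = 1: r = r^2 * 45 mod 47 = 1^2 * 45 = 1*45 = 45
  bit 1 = 1: r = r^2 * 45 mod 47 = 45^2 * 45 = 4*45 = 39
  bit 2 = 1: r = r^2 * 45 mod 47 = 39^2 * 45 = 17*45 = 13
  bit 3 = 0: r = r^2 mod 47 = 13^2 = 28
  bit 4 = 1: r = r^2 * 45 mod 47 = 28^2 * 45 = 32*45 = 30
  -> B = 30
s = B^a = 30^30 mod 47  (bits of 30 = 11110)
  bit 0 = 1: r = r^2 * 30 mod 47 = 1^2 * 30 = 1*30 = 30
  bit 1 = 1: r = r^2 * 30 mod 47 = 30^2 * 30 = 7*30 = 22
  bit 2 = 1: r = r^2 * 30 mod 47 = 22^2 * 30 = 14*30 = 44
  bit 3 = 1: r = r^2 * 30 mod 47 = 44^2 * 30 = 9*30 = 35
  bit 4 = 0: r = r^2 mod 47 = 35^2 = 3
  -> s = B^a = 3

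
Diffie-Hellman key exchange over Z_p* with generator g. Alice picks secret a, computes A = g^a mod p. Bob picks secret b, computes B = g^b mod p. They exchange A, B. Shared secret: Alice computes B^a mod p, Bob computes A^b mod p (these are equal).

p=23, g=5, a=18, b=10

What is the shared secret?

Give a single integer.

Answer: 4

Derivation:
A = 5^18 mod 23  (bits of 18 = 10010)
  bit 0 = 1: r = r^2 * 5 mod 23 = 1^2 * 5 = 1*5 = 5
  bit 1 = 0: r = r^2 mod 23 = 5^2 = 2
  bit 2 = 0: r = r^2 mod 23 = 2^2 = 4
  bit 3 = 1: r = r^2 * 5 mod 23 = 4^2 * 5 = 16*5 = 11
  bit 4 = 0: r = r^2 mod 23 = 11^2 = 6
  -> A = 6
B = 5^10 mod 23  (bits of 10 = 1010)
  bit 0 = 1: r = r^2 * 5 mod 23 = 1^2 * 5 = 1*5 = 5
  bit 1 = 0: r = r^2 mod 23 = 5^2 = 2
  bit 2 = 1: r = r^2 * 5 mod 23 = 2^2 * 5 = 4*5 = 20
  bit 3 = 0: r = r^2 mod 23 = 20^2 = 9
  -> B = 9
s = B^a = 9^18 mod 23  (bits of 18 = 10010)
  bit 0 = 1: r = r^2 * 9 mod 23 = 1^2 * 9 = 1*9 = 9
  bit 1 = 0: r = r^2 mod 23 = 9^2 = 12
  bit 2 = 0: r = r^2 mod 23 = 12^2 = 6
  bit 3 = 1: r = r^2 * 9 mod 23 = 6^2 * 9 = 13*9 = 2
  bit 4 = 0: r = r^2 mod 23 = 2^2 = 4
  -> s = B^a = 4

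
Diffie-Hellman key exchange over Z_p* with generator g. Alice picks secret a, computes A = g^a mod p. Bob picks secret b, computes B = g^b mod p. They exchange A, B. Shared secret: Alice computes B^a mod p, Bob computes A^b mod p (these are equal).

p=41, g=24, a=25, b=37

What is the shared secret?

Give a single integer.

A = 24^25 mod 41  (bits of 25 = 11001)
  bit 0 = 1: r = r^2 * 24 mod 41 = 1^2 * 24 = 1*24 = 24
  bit 1 = 1: r = r^2 * 24 mod 41 = 24^2 * 24 = 2*24 = 7
  bit 2 = 0: r = r^2 mod 41 = 7^2 = 8
  bit 3 = 0: r = r^2 mod 41 = 8^2 = 23
  bit 4 = 1: r = r^2 * 24 mod 41 = 23^2 * 24 = 37*24 = 27
  -> A = 27
B = 24^37 mod 41  (bits of 37 = 100101)
  bit 0 = 1: r = r^2 * 24 mod 41 = 1^2 * 24 = 1*24 = 24
  bit 1 = 0: r = r^2 mod 41 = 24^2 = 2
  bit 2 = 0: r = r^2 mod 41 = 2^2 = 4
  bit 3 = 1: r = r^2 * 24 mod 41 = 4^2 * 24 = 16*24 = 15
  bit 4 = 0: r = r^2 mod 41 = 15^2 = 20
  bit 5 = 1: r = r^2 * 24 mod 41 = 20^2 * 24 = 31*24 = 6
  -> B = 6
s = B^a = 6^25 mod 41  (bits of 25 = 11001)
  bit 0 = 1: r = r^2 * 6 mod 41 = 1^2 * 6 = 1*6 = 6
  bit 1 = 1: r = r^2 * 6 mod 41 = 6^2 * 6 = 36*6 = 11
  bit 2 = 0: r = r^2 mod 41 = 11^2 = 39
  bit 3 = 0: r = r^2 mod 41 = 39^2 = 4
  bit 4 = 1: r = r^2 * 6 mod 41 = 4^2 * 6 = 16*6 = 14
  -> s = B^a = 14

Answer: 14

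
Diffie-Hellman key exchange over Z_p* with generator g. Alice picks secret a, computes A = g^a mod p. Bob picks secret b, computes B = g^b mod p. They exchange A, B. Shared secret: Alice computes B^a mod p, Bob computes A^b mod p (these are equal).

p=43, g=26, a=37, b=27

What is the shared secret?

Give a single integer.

A = 26^37 mod 43  (bits of 37 = 100101)
  bit 0 = 1: r = r^2 * 26 mod 43 = 1^2 * 26 = 1*26 = 26
  bit 1 = 0: r = r^2 mod 43 = 26^2 = 31
  bit 2 = 0: r = r^2 mod 43 = 31^2 = 15
  bit 3 = 1: r = r^2 * 26 mod 43 = 15^2 * 26 = 10*26 = 2
  bit 4 = 0: r = r^2 mod 43 = 2^2 = 4
  bit 5 = 1: r = r^2 * 26 mod 43 = 4^2 * 26 = 16*26 = 29
  -> A = 29
B = 26^27 mod 43  (bits of 27 = 11011)
  bit 0 = 1: r = r^2 * 26 mod 43 = 1^2 * 26 = 1*26 = 26
  bit 1 = 1: r = r^2 * 26 mod 43 = 26^2 * 26 = 31*26 = 32
  bit 2 = 0: r = r^2 mod 43 = 32^2 = 35
  bit 3 = 1: r = r^2 * 26 mod 43 = 35^2 * 26 = 21*26 = 30
  bit 4 = 1: r = r^2 * 26 mod 43 = 30^2 * 26 = 40*26 = 8
  -> B = 8
s = B^a = 8^37 mod 43  (bits of 37 = 100101)
  bit 0 = 1: r = r^2 * 8 mod 43 = 1^2 * 8 = 1*8 = 8
  bit 1 = 0: r = r^2 mod 43 = 8^2 = 21
  bit 2 = 0: r = r^2 mod 43 = 21^2 = 11
  bit 3 = 1: r = r^2 * 8 mod 43 = 11^2 * 8 = 35*8 = 22
  bit 4 = 0: r = r^2 mod 43 = 22^2 = 11
  bit 5 = 1: r = r^2 * 8 mod 43 = 11^2 * 8 = 35*8 = 22
  -> s = B^a = 22

Answer: 22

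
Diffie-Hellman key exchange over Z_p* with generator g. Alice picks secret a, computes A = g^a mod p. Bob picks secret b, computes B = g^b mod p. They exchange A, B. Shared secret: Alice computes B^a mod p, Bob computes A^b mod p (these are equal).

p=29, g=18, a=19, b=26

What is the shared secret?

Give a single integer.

Answer: 4

Derivation:
A = 18^19 mod 29  (bits of 19 = 10011)
  bit 0 = 1: r = r^2 * 18 mod 29 = 1^2 * 18 = 1*18 = 18
  bit 1 = 0: r = r^2 mod 29 = 18^2 = 5
  bit 2 = 0: r = r^2 mod 29 = 5^2 = 25
  bit 3 = 1: r = r^2 * 18 mod 29 = 25^2 * 18 = 16*18 = 27
  bit 4 = 1: r = r^2 * 18 mod 29 = 27^2 * 18 = 4*18 = 14
  -> A = 14
B = 18^26 mod 29  (bits of 26 = 11010)
  bit 0 = 1: r = r^2 * 18 mod 29 = 1^2 * 18 = 1*18 = 18
  bit 1 = 1: r = r^2 * 18 mod 29 = 18^2 * 18 = 5*18 = 3
  bit 2 = 0: r = r^2 mod 29 = 3^2 = 9
  bit 3 = 1: r = r^2 * 18 mod 29 = 9^2 * 18 = 23*18 = 8
  bit 4 = 0: r = r^2 mod 29 = 8^2 = 6
  -> B = 6
s = B^a = 6^19 mod 29  (bits of 19 = 10011)
  bit 0 = 1: r = r^2 * 6 mod 29 = 1^2 * 6 = 1*6 = 6
  bit 1 = 0: r = r^2 mod 29 = 6^2 = 7
  bit 2 = 0: r = r^2 mod 29 = 7^2 = 20
  bit 3 = 1: r = r^2 * 6 mod 29 = 20^2 * 6 = 23*6 = 22
  bit 4 = 1: r = r^2 * 6 mod 29 = 22^2 * 6 = 20*6 = 4
  -> s = B^a = 4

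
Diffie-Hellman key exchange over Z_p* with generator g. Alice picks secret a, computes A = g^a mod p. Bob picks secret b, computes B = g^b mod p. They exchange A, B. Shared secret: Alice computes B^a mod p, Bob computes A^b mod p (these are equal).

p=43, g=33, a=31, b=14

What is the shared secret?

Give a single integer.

A = 33^31 mod 43  (bits of 31 = 11111)
  bit 0 = 1: r = r^2 * 33 mod 43 = 1^2 * 33 = 1*33 = 33
  bit 1 = 1: r = r^2 * 33 mod 43 = 33^2 * 33 = 14*33 = 32
  bit 2 = 1: r = r^2 * 33 mod 43 = 32^2 * 33 = 35*33 = 37
  bit 3 = 1: r = r^2 * 33 mod 43 = 37^2 * 33 = 36*33 = 27
  bit 4 = 1: r = r^2 * 33 mod 43 = 27^2 * 33 = 41*33 = 20
  -> A = 20
B = 33^14 mod 43  (bits of 14 = 1110)
  bit 0 = 1: r = r^2 * 33 mod 43 = 1^2 * 33 = 1*33 = 33
  bit 1 = 1: r = r^2 * 33 mod 43 = 33^2 * 33 = 14*33 = 32
  bit 2 = 1: r = r^2 * 33 mod 43 = 32^2 * 33 = 35*33 = 37
  bit 3 = 0: r = r^2 mod 43 = 37^2 = 36
  -> B = 36
s = B^a = 36^31 mod 43  (bits of 31 = 11111)
  bit 0 = 1: r = r^2 * 36 mod 43 = 1^2 * 36 = 1*36 = 36
  bit 1 = 1: r = r^2 * 36 mod 43 = 36^2 * 36 = 6*36 = 1
  bit 2 = 1: r = r^2 * 36 mod 43 = 1^2 * 36 = 1*36 = 36
  bit 3 = 1: r = r^2 * 36 mod 43 = 36^2 * 36 = 6*36 = 1
  bit 4 = 1: r = r^2 * 36 mod 43 = 1^2 * 36 = 1*36 = 36
  -> s = B^a = 36

Answer: 36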